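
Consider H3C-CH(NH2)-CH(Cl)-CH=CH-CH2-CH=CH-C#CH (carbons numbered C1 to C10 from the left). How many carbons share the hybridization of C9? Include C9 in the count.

2

C9 is sp (two π bonds).
C1: sp3
C2: sp3
C3: sp3
C4: sp2
C5: sp2
C6: sp3
C7: sp2
C8: sp2
C9: sp ✓
C10: sp ✓
2 carbons are sp.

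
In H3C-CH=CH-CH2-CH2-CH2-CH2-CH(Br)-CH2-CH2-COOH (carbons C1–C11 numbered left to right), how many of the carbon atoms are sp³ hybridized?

8

C1: sp3 ✓
C2: sp2
C3: sp2
C4: sp3 ✓
C5: sp3 ✓
C6: sp3 ✓
C7: sp3 ✓
C8: sp3 ✓
C9: sp3 ✓
C10: sp3 ✓
C11: sp2
C1, C4, C5, C6, C7, C8, C9, C10 → 8 sp3 carbons.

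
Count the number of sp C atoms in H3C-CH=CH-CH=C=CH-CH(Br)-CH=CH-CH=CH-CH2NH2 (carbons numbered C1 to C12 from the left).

1

C1: sp3
C2: sp2
C3: sp2
C4: sp2
C5: sp ✓
C6: sp2
C7: sp3
C8: sp2
C9: sp2
C10: sp2
C11: sp2
C12: sp3
C5 → 1 sp carbon.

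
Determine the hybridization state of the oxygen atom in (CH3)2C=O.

sp²

One σ bond + two lone pairs = steric number 3 → sp2.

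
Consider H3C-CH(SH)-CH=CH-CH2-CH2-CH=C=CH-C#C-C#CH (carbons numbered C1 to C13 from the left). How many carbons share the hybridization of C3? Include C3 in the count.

C3 is sp2 (one π bond).
C1: sp3
C2: sp3
C3: sp2 ✓
C4: sp2 ✓
C5: sp3
C6: sp3
C7: sp2 ✓
C8: sp
C9: sp2 ✓
C10: sp
C11: sp
C12: sp
C13: sp
4 carbons are sp2.

4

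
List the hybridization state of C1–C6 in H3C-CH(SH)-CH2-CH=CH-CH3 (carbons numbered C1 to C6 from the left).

C1 sp3, C2 sp3, C3 sp3, C4 sp2, C5 sp2, C6 sp3

C1 has 4 σ bonds: steric number 4 → sp3.
C2: 4 σ bonds — 4 electron domains, sp3.
C3 carries 4 σ bonds, giving a steric number of 4, so it is sp3.
C4 carries 3 σ bonds, plus one π bond, giving a steric number of 3, so it is sp2.
C5: 3 σ bonds, plus one π bond — 3 electron domains, sp2.
C6: 4 σ bonds — 4 electron domains, sp3.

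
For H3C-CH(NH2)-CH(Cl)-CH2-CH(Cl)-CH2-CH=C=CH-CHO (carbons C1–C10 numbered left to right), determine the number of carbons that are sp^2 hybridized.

3

C1: sp3
C2: sp3
C3: sp3
C4: sp3
C5: sp3
C6: sp3
C7: sp2 ✓
C8: sp
C9: sp2 ✓
C10: sp2 ✓
C7, C9, C10 → 3 sp2 carbons.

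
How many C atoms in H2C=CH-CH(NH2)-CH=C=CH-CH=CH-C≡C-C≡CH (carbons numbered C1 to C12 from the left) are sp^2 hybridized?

C1: sp2 ✓
C2: sp2 ✓
C3: sp3
C4: sp2 ✓
C5: sp
C6: sp2 ✓
C7: sp2 ✓
C8: sp2 ✓
C9: sp
C10: sp
C11: sp
C12: sp
C1, C2, C4, C6, C7, C8 → 6 sp2 carbons.

6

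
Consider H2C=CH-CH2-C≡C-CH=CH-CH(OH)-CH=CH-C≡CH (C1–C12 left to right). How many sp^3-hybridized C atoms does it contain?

2

C1: sp2
C2: sp2
C3: sp3 ✓
C4: sp
C5: sp
C6: sp2
C7: sp2
C8: sp3 ✓
C9: sp2
C10: sp2
C11: sp
C12: sp
C3, C8 → 2 sp3 carbons.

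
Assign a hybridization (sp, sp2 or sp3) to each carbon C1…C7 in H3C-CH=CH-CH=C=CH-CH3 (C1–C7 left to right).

C1 — 4 σ bonds. Steric number 4, so sp3.
C2 (3 σ bonds, plus one π bond) has steric number 3: sp2.
C3: 3 σ bonds, plus one π bond; 3 regions of electron density → sp2.
C4 — 3 σ bonds, plus one π bond. Steric number 3, so sp2.
C5: 2 σ bonds, plus two π bonds; 2 regions of electron density → sp.
C6 carries 3 σ bonds, plus one π bond, giving a steric number of 3, so it is sp2.
C7 — 4 σ bonds. Steric number 4, so sp3.

C1 sp3, C2 sp2, C3 sp2, C4 sp2, C5 sp, C6 sp2, C7 sp3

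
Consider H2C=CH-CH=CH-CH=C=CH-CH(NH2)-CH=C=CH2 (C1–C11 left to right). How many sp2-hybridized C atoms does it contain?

8

C1: sp2 ✓
C2: sp2 ✓
C3: sp2 ✓
C4: sp2 ✓
C5: sp2 ✓
C6: sp
C7: sp2 ✓
C8: sp3
C9: sp2 ✓
C10: sp
C11: sp2 ✓
C1, C2, C3, C4, C5, C7, C9, C11 → 8 sp2 carbons.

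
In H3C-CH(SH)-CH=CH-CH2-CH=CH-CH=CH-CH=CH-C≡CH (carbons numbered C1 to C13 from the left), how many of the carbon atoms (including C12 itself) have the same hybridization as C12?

C12 is sp (two π bonds).
C1: sp3
C2: sp3
C3: sp2
C4: sp2
C5: sp3
C6: sp2
C7: sp2
C8: sp2
C9: sp2
C10: sp2
C11: sp2
C12: sp ✓
C13: sp ✓
2 carbons are sp.

2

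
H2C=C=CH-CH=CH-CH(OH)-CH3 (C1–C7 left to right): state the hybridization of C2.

C2 has 2 σ bonds, plus two π bonds: steric number 2 → sp.

sp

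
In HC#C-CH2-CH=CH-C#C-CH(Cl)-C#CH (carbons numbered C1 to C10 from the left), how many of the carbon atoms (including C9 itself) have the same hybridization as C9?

6

C9 is sp (two π bonds).
C1: sp ✓
C2: sp ✓
C3: sp3
C4: sp2
C5: sp2
C6: sp ✓
C7: sp ✓
C8: sp3
C9: sp ✓
C10: sp ✓
6 carbons are sp.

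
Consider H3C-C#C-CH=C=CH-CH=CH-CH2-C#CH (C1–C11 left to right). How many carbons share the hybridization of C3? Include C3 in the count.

5

C3 is sp (two π bonds).
C1: sp3
C2: sp ✓
C3: sp ✓
C4: sp2
C5: sp ✓
C6: sp2
C7: sp2
C8: sp2
C9: sp3
C10: sp ✓
C11: sp ✓
5 carbons are sp.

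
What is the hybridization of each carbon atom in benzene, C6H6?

sp²

Every ring carbon has three σ bonds and contributes one p electron to the aromatic π system.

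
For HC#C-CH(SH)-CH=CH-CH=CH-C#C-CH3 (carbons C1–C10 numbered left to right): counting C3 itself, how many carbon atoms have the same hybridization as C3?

2

C3 is sp3 (only σ bonds).
C1: sp
C2: sp
C3: sp3 ✓
C4: sp2
C5: sp2
C6: sp2
C7: sp2
C8: sp
C9: sp
C10: sp3 ✓
2 carbons are sp3.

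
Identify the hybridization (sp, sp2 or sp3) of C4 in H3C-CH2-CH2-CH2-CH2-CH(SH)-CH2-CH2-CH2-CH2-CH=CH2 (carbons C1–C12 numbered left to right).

sp^3

C4 carries 4 σ bonds, giving a steric number of 4, so it is sp3.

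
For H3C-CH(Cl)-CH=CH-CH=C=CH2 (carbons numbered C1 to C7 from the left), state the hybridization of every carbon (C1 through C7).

C1 carries 4 σ bonds, giving a steric number of 4, so it is sp3.
C2: 4 σ bonds; 4 regions of electron density → sp3.
C3 is sp2: 3 σ bonds, plus one π bond, 3 electron-density regions.
C4 carries 3 σ bonds, plus one π bond, giving a steric number of 3, so it is sp2.
C5 — 3 σ bonds, plus one π bond. Steric number 3, so sp2.
C6 carries 2 σ bonds, plus two π bonds, giving a steric number of 2, so it is sp.
C7 carries 3 σ bonds, plus one π bond, giving a steric number of 3, so it is sp2.

C1 sp3, C2 sp3, C3 sp2, C4 sp2, C5 sp2, C6 sp, C7 sp2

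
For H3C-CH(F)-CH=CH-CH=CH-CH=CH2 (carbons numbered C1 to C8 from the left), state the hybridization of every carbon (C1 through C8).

C1 sp3, C2 sp3, C3 sp2, C4 sp2, C5 sp2, C6 sp2, C7 sp2, C8 sp2

C1: 4 σ bonds — 4 electron domains, sp3.
C2: 4 σ bonds — 4 electron domains, sp3.
C3: 3 σ bonds, plus one π bond; 3 regions of electron density → sp2.
C4: 3 σ bonds, plus one π bond — 3 electron domains, sp2.
C5: 3 σ bonds, plus one π bond; 3 regions of electron density → sp2.
C6 — 3 σ bonds, plus one π bond. Steric number 3, so sp2.
C7 is sp2: 3 σ bonds, plus one π bond, 3 electron-density regions.
C8: 3 σ bonds, plus one π bond; 3 regions of electron density → sp2.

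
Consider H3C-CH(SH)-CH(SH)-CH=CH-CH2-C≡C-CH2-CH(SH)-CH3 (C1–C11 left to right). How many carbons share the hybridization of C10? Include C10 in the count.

7

C10 is sp3 (only σ bonds).
C1: sp3 ✓
C2: sp3 ✓
C3: sp3 ✓
C4: sp2
C5: sp2
C6: sp3 ✓
C7: sp
C8: sp
C9: sp3 ✓
C10: sp3 ✓
C11: sp3 ✓
7 carbons are sp3.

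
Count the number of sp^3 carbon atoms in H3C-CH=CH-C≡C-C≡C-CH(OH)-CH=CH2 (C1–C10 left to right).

2

C1: sp3 ✓
C2: sp2
C3: sp2
C4: sp
C5: sp
C6: sp
C7: sp
C8: sp3 ✓
C9: sp2
C10: sp2
C1, C8 → 2 sp3 carbons.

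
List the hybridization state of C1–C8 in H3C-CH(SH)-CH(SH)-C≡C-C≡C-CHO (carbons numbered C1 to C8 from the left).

C1 sp3, C2 sp3, C3 sp3, C4 sp, C5 sp, C6 sp, C7 sp, C8 sp2

C1: 4 σ bonds — 4 electron domains, sp3.
C2 has 4 σ bonds: steric number 4 → sp3.
C3 is sp3: 4 σ bonds, 4 electron-density regions.
C4: 2 σ bonds, plus two π bonds — 2 electron domains, sp.
C5 carries 2 σ bonds, plus two π bonds, giving a steric number of 2, so it is sp.
C6 carries 2 σ bonds, plus two π bonds, giving a steric number of 2, so it is sp.
C7: 2 σ bonds, plus two π bonds; 2 regions of electron density → sp.
C8 is sp2: 3 σ bonds, plus one π bond, 3 electron-density regions.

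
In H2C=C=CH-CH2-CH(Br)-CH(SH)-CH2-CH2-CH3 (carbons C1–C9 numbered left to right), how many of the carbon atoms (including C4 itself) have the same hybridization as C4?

6

C4 is sp3 (only σ bonds).
C1: sp2
C2: sp
C3: sp2
C4: sp3 ✓
C5: sp3 ✓
C6: sp3 ✓
C7: sp3 ✓
C8: sp3 ✓
C9: sp3 ✓
6 carbons are sp3.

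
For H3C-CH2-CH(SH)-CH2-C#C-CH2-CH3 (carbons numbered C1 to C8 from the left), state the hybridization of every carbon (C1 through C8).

C1 sp3, C2 sp3, C3 sp3, C4 sp3, C5 sp, C6 sp, C7 sp3, C8 sp3

C1 — 4 σ bonds. Steric number 4, so sp3.
C2 is sp3: 4 σ bonds, 4 electron-density regions.
C3 has 4 σ bonds: steric number 4 → sp3.
C4 is sp3: 4 σ bonds, 4 electron-density regions.
C5: 2 σ bonds, plus two π bonds; 2 regions of electron density → sp.
C6 is sp: 2 σ bonds, plus two π bonds, 2 electron-density regions.
C7 — 4 σ bonds. Steric number 4, so sp3.
C8: 4 σ bonds; 4 regions of electron density → sp3.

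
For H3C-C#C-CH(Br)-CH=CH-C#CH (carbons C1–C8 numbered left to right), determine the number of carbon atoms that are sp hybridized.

4

C1: sp3
C2: sp ✓
C3: sp ✓
C4: sp3
C5: sp2
C6: sp2
C7: sp ✓
C8: sp ✓
C2, C3, C7, C8 → 4 sp carbons.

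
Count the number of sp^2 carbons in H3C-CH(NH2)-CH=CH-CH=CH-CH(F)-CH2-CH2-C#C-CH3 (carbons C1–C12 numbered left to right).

4

C1: sp3
C2: sp3
C3: sp2 ✓
C4: sp2 ✓
C5: sp2 ✓
C6: sp2 ✓
C7: sp3
C8: sp3
C9: sp3
C10: sp
C11: sp
C12: sp3
C3, C4, C5, C6 → 4 sp2 carbons.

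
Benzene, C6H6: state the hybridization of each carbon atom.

sp²

Every ring carbon has three σ bonds and contributes one p electron to the aromatic π system.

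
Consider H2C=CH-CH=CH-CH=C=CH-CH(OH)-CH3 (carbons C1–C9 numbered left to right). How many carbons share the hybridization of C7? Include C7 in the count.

C7 is sp2 (one π bond).
C1: sp2 ✓
C2: sp2 ✓
C3: sp2 ✓
C4: sp2 ✓
C5: sp2 ✓
C6: sp
C7: sp2 ✓
C8: sp3
C9: sp3
6 carbons are sp2.

6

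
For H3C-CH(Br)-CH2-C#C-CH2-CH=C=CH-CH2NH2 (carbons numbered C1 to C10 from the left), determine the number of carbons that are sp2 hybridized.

C1: sp3
C2: sp3
C3: sp3
C4: sp
C5: sp
C6: sp3
C7: sp2 ✓
C8: sp
C9: sp2 ✓
C10: sp3
C7, C9 → 2 sp2 carbons.

2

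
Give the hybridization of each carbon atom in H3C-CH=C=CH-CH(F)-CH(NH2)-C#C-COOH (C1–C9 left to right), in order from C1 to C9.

C1: 4 σ bonds — 4 electron domains, sp3.
C2: 3 σ bonds, plus one π bond — 3 electron domains, sp2.
C3 — 2 σ bonds, plus two π bonds. Steric number 2, so sp.
C4 has 3 σ bonds, plus one π bond: steric number 3 → sp2.
C5 is sp3: 4 σ bonds, 4 electron-density regions.
C6: 4 σ bonds — 4 electron domains, sp3.
C7: 2 σ bonds, plus two π bonds; 2 regions of electron density → sp.
C8: 2 σ bonds, plus two π bonds; 2 regions of electron density → sp.
C9: 3 σ bonds, plus one π bond — 3 electron domains, sp2.

C1 sp3, C2 sp2, C3 sp, C4 sp2, C5 sp3, C6 sp3, C7 sp, C8 sp, C9 sp2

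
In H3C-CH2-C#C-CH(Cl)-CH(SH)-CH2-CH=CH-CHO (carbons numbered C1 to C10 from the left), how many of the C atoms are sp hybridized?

C1: sp3
C2: sp3
C3: sp ✓
C4: sp ✓
C5: sp3
C6: sp3
C7: sp3
C8: sp2
C9: sp2
C10: sp2
C3, C4 → 2 sp carbons.

2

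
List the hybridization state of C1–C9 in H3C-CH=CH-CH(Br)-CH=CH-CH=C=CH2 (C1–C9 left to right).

C1 sp3, C2 sp2, C3 sp2, C4 sp3, C5 sp2, C6 sp2, C7 sp2, C8 sp, C9 sp2

C1: 4 σ bonds — 4 electron domains, sp3.
C2 — 3 σ bonds, plus one π bond. Steric number 3, so sp2.
C3: 3 σ bonds, plus one π bond; 3 regions of electron density → sp2.
C4: 4 σ bonds; 4 regions of electron density → sp3.
C5 is sp2: 3 σ bonds, plus one π bond, 3 electron-density regions.
C6 — 3 σ bonds, plus one π bond. Steric number 3, so sp2.
C7 carries 3 σ bonds, plus one π bond, giving a steric number of 3, so it is sp2.
C8: 2 σ bonds, plus two π bonds — 2 electron domains, sp.
C9: 3 σ bonds, plus one π bond — 3 electron domains, sp2.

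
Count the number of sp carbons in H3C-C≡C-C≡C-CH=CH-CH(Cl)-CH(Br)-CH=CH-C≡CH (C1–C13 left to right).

C1: sp3
C2: sp ✓
C3: sp ✓
C4: sp ✓
C5: sp ✓
C6: sp2
C7: sp2
C8: sp3
C9: sp3
C10: sp2
C11: sp2
C12: sp ✓
C13: sp ✓
C2, C3, C4, C5, C12, C13 → 6 sp carbons.

6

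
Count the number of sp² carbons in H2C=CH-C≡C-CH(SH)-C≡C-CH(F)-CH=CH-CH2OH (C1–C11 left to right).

C1: sp2 ✓
C2: sp2 ✓
C3: sp
C4: sp
C5: sp3
C6: sp
C7: sp
C8: sp3
C9: sp2 ✓
C10: sp2 ✓
C11: sp3
C1, C2, C9, C10 → 4 sp2 carbons.

4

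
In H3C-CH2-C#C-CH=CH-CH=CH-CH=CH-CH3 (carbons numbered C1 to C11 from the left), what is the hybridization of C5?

sp²

C5 (3 σ bonds, plus one π bond) has steric number 3: sp2.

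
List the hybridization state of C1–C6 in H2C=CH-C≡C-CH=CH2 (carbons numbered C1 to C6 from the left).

C1 sp2, C2 sp2, C3 sp, C4 sp, C5 sp2, C6 sp2

C1 carries 3 σ bonds, plus one π bond, giving a steric number of 3, so it is sp2.
C2: 3 σ bonds, plus one π bond; 3 regions of electron density → sp2.
C3: 2 σ bonds, plus two π bonds; 2 regions of electron density → sp.
C4: 2 σ bonds, plus two π bonds — 2 electron domains, sp.
C5: 3 σ bonds, plus one π bond — 3 electron domains, sp2.
C6 is sp2: 3 σ bonds, plus one π bond, 3 electron-density regions.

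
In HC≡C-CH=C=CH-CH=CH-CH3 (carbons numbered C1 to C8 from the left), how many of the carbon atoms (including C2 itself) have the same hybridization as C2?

C2 is sp (two π bonds).
C1: sp ✓
C2: sp ✓
C3: sp2
C4: sp ✓
C5: sp2
C6: sp2
C7: sp2
C8: sp3
3 carbons are sp.

3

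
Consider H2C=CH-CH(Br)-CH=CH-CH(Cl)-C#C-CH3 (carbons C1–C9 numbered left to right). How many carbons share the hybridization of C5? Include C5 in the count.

4

C5 is sp2 (one π bond).
C1: sp2 ✓
C2: sp2 ✓
C3: sp3
C4: sp2 ✓
C5: sp2 ✓
C6: sp3
C7: sp
C8: sp
C9: sp3
4 carbons are sp2.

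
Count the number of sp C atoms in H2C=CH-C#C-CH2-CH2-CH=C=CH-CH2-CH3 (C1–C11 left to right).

C1: sp2
C2: sp2
C3: sp ✓
C4: sp ✓
C5: sp3
C6: sp3
C7: sp2
C8: sp ✓
C9: sp2
C10: sp3
C11: sp3
C3, C4, C8 → 3 sp carbons.

3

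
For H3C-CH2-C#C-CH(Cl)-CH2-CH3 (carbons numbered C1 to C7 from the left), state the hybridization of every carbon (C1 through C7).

C1 sp3, C2 sp3, C3 sp, C4 sp, C5 sp3, C6 sp3, C7 sp3

C1 is sp3: 4 σ bonds, 4 electron-density regions.
C2 (4 σ bonds) has steric number 4: sp3.
C3 has 2 σ bonds, plus two π bonds: steric number 2 → sp.
C4: 2 σ bonds, plus two π bonds — 2 electron domains, sp.
C5 — 4 σ bonds. Steric number 4, so sp3.
C6 — 4 σ bonds. Steric number 4, so sp3.
C7 is sp3: 4 σ bonds, 4 electron-density regions.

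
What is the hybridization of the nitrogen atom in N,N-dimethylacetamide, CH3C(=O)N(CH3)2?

sp2

Amide resonance: N lone pair conjugated with C=O → sp2.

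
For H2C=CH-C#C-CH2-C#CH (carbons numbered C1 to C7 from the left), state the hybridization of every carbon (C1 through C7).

C1 sp2, C2 sp2, C3 sp, C4 sp, C5 sp3, C6 sp, C7 sp

C1: 3 σ bonds, plus one π bond — 3 electron domains, sp2.
C2 is sp2: 3 σ bonds, plus one π bond, 3 electron-density regions.
C3 (2 σ bonds, plus two π bonds) has steric number 2: sp.
C4 has 2 σ bonds, plus two π bonds: steric number 2 → sp.
C5 — 4 σ bonds. Steric number 4, so sp3.
C6 — 2 σ bonds, plus two π bonds. Steric number 2, so sp.
C7 (2 σ bonds, plus two π bonds) has steric number 2: sp.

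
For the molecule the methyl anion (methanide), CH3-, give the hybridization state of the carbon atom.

sp3

Three σ bonds + one lone pair = steric number 4 → sp3, pyramidal.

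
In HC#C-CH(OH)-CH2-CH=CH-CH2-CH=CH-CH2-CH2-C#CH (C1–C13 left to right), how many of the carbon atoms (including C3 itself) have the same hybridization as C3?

C3 is sp3 (only σ bonds).
C1: sp
C2: sp
C3: sp3 ✓
C4: sp3 ✓
C5: sp2
C6: sp2
C7: sp3 ✓
C8: sp2
C9: sp2
C10: sp3 ✓
C11: sp3 ✓
C12: sp
C13: sp
5 carbons are sp3.

5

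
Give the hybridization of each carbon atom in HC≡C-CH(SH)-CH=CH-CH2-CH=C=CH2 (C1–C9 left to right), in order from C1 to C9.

C1 sp, C2 sp, C3 sp3, C4 sp2, C5 sp2, C6 sp3, C7 sp2, C8 sp, C9 sp2

C1 carries 2 σ bonds, plus two π bonds, giving a steric number of 2, so it is sp.
C2 is sp: 2 σ bonds, plus two π bonds, 2 electron-density regions.
C3 has 4 σ bonds: steric number 4 → sp3.
C4 carries 3 σ bonds, plus one π bond, giving a steric number of 3, so it is sp2.
C5 has 3 σ bonds, plus one π bond: steric number 3 → sp2.
C6: 4 σ bonds — 4 electron domains, sp3.
C7 has 3 σ bonds, plus one π bond: steric number 3 → sp2.
C8: 2 σ bonds, plus two π bonds; 2 regions of electron density → sp.
C9 (3 σ bonds, plus one π bond) has steric number 3: sp2.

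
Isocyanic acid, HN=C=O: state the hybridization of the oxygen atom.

The oxygen atom is sp2: 1 σ bond and 2 lone pairs, plus one π bond, 3 electron-density regions.

sp²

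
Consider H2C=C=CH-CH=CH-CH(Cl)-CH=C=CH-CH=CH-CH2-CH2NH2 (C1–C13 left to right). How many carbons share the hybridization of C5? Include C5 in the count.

8

C5 is sp2 (one π bond).
C1: sp2 ✓
C2: sp
C3: sp2 ✓
C4: sp2 ✓
C5: sp2 ✓
C6: sp3
C7: sp2 ✓
C8: sp
C9: sp2 ✓
C10: sp2 ✓
C11: sp2 ✓
C12: sp3
C13: sp3
8 carbons are sp2.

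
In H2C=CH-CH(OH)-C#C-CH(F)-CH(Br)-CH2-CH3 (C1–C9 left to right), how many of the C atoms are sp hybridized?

2

C1: sp2
C2: sp2
C3: sp3
C4: sp ✓
C5: sp ✓
C6: sp3
C7: sp3
C8: sp3
C9: sp3
C4, C5 → 2 sp carbons.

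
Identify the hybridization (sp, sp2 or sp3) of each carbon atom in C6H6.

Every ring carbon has three σ bonds and contributes one p electron to the aromatic π system.

sp2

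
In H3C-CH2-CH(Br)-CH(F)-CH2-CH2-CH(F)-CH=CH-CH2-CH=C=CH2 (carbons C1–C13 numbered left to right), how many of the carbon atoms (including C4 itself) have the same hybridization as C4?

C4 is sp3 (only σ bonds).
C1: sp3 ✓
C2: sp3 ✓
C3: sp3 ✓
C4: sp3 ✓
C5: sp3 ✓
C6: sp3 ✓
C7: sp3 ✓
C8: sp2
C9: sp2
C10: sp3 ✓
C11: sp2
C12: sp
C13: sp2
8 carbons are sp3.

8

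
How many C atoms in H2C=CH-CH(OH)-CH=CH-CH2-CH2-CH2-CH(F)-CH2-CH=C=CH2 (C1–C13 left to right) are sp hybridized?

1

C1: sp2
C2: sp2
C3: sp3
C4: sp2
C5: sp2
C6: sp3
C7: sp3
C8: sp3
C9: sp3
C10: sp3
C11: sp2
C12: sp ✓
C13: sp2
C12 → 1 sp carbon.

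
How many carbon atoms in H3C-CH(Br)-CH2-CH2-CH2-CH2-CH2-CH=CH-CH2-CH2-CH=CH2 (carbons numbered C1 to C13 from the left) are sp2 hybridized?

4

C1: sp3
C2: sp3
C3: sp3
C4: sp3
C5: sp3
C6: sp3
C7: sp3
C8: sp2 ✓
C9: sp2 ✓
C10: sp3
C11: sp3
C12: sp2 ✓
C13: sp2 ✓
C8, C9, C12, C13 → 4 sp2 carbons.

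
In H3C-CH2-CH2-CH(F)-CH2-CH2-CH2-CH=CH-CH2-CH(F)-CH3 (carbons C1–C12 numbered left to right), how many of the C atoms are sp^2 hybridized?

C1: sp3
C2: sp3
C3: sp3
C4: sp3
C5: sp3
C6: sp3
C7: sp3
C8: sp2 ✓
C9: sp2 ✓
C10: sp3
C11: sp3
C12: sp3
C8, C9 → 2 sp2 carbons.

2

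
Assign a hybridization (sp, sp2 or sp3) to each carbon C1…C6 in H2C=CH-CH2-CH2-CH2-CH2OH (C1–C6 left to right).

C1 sp2, C2 sp2, C3 sp3, C4 sp3, C5 sp3, C6 sp3

C1: 3 σ bonds, plus one π bond; 3 regions of electron density → sp2.
C2 — 3 σ bonds, plus one π bond. Steric number 3, so sp2.
C3 carries 4 σ bonds, giving a steric number of 4, so it is sp3.
C4 carries 4 σ bonds, giving a steric number of 4, so it is sp3.
C5 is sp3: 4 σ bonds, 4 electron-density regions.
C6 has 4 σ bonds: steric number 4 → sp3.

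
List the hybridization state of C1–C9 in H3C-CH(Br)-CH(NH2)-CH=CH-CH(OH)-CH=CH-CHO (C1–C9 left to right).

C1 sp3, C2 sp3, C3 sp3, C4 sp2, C5 sp2, C6 sp3, C7 sp2, C8 sp2, C9 sp2

C1 carries 4 σ bonds, giving a steric number of 4, so it is sp3.
C2 has 4 σ bonds: steric number 4 → sp3.
C3: 4 σ bonds; 4 regions of electron density → sp3.
C4: 3 σ bonds, plus one π bond — 3 electron domains, sp2.
C5 (3 σ bonds, plus one π bond) has steric number 3: sp2.
C6 carries 4 σ bonds, giving a steric number of 4, so it is sp3.
C7 (3 σ bonds, plus one π bond) has steric number 3: sp2.
C8 carries 3 σ bonds, plus one π bond, giving a steric number of 3, so it is sp2.
C9: 3 σ bonds, plus one π bond — 3 electron domains, sp2.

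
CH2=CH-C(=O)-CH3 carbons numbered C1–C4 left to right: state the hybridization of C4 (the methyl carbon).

C4 (the methyl carbon): 4 σ bonds — 4 electron domains, sp3.

sp3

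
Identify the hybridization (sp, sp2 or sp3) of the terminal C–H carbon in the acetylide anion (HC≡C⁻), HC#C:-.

The terminal C–H carbon carries 2 σ bonds, plus two π bonds, giving a steric number of 2, so it is sp.

sp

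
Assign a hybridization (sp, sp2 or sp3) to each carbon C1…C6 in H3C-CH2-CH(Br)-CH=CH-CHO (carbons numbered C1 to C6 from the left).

C1 sp3, C2 sp3, C3 sp3, C4 sp2, C5 sp2, C6 sp2

C1 (4 σ bonds) has steric number 4: sp3.
C2: 4 σ bonds — 4 electron domains, sp3.
C3 is sp3: 4 σ bonds, 4 electron-density regions.
C4 (3 σ bonds, plus one π bond) has steric number 3: sp2.
C5: 3 σ bonds, plus one π bond — 3 electron domains, sp2.
C6 (3 σ bonds, plus one π bond) has steric number 3: sp2.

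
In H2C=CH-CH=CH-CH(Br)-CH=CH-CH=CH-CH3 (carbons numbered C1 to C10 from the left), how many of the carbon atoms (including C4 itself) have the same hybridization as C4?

8

C4 is sp2 (one π bond).
C1: sp2 ✓
C2: sp2 ✓
C3: sp2 ✓
C4: sp2 ✓
C5: sp3
C6: sp2 ✓
C7: sp2 ✓
C8: sp2 ✓
C9: sp2 ✓
C10: sp3
8 carbons are sp2.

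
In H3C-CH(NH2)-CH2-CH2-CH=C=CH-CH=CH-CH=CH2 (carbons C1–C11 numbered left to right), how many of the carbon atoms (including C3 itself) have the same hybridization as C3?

C3 is sp3 (only σ bonds).
C1: sp3 ✓
C2: sp3 ✓
C3: sp3 ✓
C4: sp3 ✓
C5: sp2
C6: sp
C7: sp2
C8: sp2
C9: sp2
C10: sp2
C11: sp2
4 carbons are sp3.

4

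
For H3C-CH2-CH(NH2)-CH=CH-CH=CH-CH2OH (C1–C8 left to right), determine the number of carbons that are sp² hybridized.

C1: sp3
C2: sp3
C3: sp3
C4: sp2 ✓
C5: sp2 ✓
C6: sp2 ✓
C7: sp2 ✓
C8: sp3
C4, C5, C6, C7 → 4 sp2 carbons.

4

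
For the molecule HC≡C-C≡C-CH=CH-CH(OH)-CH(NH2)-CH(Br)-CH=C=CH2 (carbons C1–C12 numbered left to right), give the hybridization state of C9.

sp³

C9: 4 σ bonds — 4 electron domains, sp3.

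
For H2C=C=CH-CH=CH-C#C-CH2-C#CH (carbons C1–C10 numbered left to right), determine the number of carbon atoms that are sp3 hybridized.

C1: sp2
C2: sp
C3: sp2
C4: sp2
C5: sp2
C6: sp
C7: sp
C8: sp3 ✓
C9: sp
C10: sp
C8 → 1 sp3 carbon.

1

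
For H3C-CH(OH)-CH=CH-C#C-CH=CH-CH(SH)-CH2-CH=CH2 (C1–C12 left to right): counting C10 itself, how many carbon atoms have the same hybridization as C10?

4

C10 is sp3 (only σ bonds).
C1: sp3 ✓
C2: sp3 ✓
C3: sp2
C4: sp2
C5: sp
C6: sp
C7: sp2
C8: sp2
C9: sp3 ✓
C10: sp3 ✓
C11: sp2
C12: sp2
4 carbons are sp3.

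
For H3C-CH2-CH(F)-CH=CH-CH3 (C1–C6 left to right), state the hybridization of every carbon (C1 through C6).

C1 sp3, C2 sp3, C3 sp3, C4 sp2, C5 sp2, C6 sp3

C1 has 4 σ bonds: steric number 4 → sp3.
C2 carries 4 σ bonds, giving a steric number of 4, so it is sp3.
C3 is sp3: 4 σ bonds, 4 electron-density regions.
C4 is sp2: 3 σ bonds, plus one π bond, 3 electron-density regions.
C5 (3 σ bonds, plus one π bond) has steric number 3: sp2.
C6 is sp3: 4 σ bonds, 4 electron-density regions.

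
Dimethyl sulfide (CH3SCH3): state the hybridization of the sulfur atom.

sp^3

The sulfur atom (2 σ bonds and 2 lone pairs) has steric number 4: sp3.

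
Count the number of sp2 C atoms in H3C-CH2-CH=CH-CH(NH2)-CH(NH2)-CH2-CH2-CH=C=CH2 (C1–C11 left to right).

C1: sp3
C2: sp3
C3: sp2 ✓
C4: sp2 ✓
C5: sp3
C6: sp3
C7: sp3
C8: sp3
C9: sp2 ✓
C10: sp
C11: sp2 ✓
C3, C4, C9, C11 → 4 sp2 carbons.

4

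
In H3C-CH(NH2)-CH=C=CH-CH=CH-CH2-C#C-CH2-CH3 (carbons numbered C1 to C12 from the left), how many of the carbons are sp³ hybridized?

C1: sp3 ✓
C2: sp3 ✓
C3: sp2
C4: sp
C5: sp2
C6: sp2
C7: sp2
C8: sp3 ✓
C9: sp
C10: sp
C11: sp3 ✓
C12: sp3 ✓
C1, C2, C8, C11, C12 → 5 sp3 carbons.

5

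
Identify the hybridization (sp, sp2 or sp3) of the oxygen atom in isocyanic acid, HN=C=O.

sp²

The oxygen atom has 1 σ bond and 2 lone pairs, plus one π bond: steric number 3 → sp2.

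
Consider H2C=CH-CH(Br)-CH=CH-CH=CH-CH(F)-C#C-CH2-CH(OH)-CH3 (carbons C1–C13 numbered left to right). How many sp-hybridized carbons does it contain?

C1: sp2
C2: sp2
C3: sp3
C4: sp2
C5: sp2
C6: sp2
C7: sp2
C8: sp3
C9: sp ✓
C10: sp ✓
C11: sp3
C12: sp3
C13: sp3
C9, C10 → 2 sp carbons.

2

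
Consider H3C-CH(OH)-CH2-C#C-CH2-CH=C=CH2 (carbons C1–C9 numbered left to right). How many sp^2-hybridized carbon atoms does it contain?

C1: sp3
C2: sp3
C3: sp3
C4: sp
C5: sp
C6: sp3
C7: sp2 ✓
C8: sp
C9: sp2 ✓
C7, C9 → 2 sp2 carbons.

2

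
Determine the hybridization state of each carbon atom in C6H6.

sp2

Every ring carbon has three σ bonds and contributes one p electron to the aromatic π system.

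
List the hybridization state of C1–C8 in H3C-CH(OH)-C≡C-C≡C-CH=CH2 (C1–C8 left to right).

C1 sp3, C2 sp3, C3 sp, C4 sp, C5 sp, C6 sp, C7 sp2, C8 sp2

C1 carries 4 σ bonds, giving a steric number of 4, so it is sp3.
C2 is sp3: 4 σ bonds, 4 electron-density regions.
C3 is sp: 2 σ bonds, plus two π bonds, 2 electron-density regions.
C4 is sp: 2 σ bonds, plus two π bonds, 2 electron-density regions.
C5 carries 2 σ bonds, plus two π bonds, giving a steric number of 2, so it is sp.
C6 — 2 σ bonds, plus two π bonds. Steric number 2, so sp.
C7 is sp2: 3 σ bonds, plus one π bond, 3 electron-density regions.
C8: 3 σ bonds, plus one π bond — 3 electron domains, sp2.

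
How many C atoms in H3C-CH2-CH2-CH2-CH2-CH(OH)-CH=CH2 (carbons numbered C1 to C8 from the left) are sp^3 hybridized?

C1: sp3 ✓
C2: sp3 ✓
C3: sp3 ✓
C4: sp3 ✓
C5: sp3 ✓
C6: sp3 ✓
C7: sp2
C8: sp2
C1, C2, C3, C4, C5, C6 → 6 sp3 carbons.

6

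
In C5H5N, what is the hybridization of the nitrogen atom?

N has two σ bonds and one lone pair in the ring plane (steric number 3 → sp2); its p orbital contributes one electron to the aromatic π system via the C=N double bond.

sp²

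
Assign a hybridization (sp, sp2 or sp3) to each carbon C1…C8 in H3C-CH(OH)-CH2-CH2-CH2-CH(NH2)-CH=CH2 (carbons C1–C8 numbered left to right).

C1: 4 σ bonds; 4 regions of electron density → sp3.
C2: 4 σ bonds — 4 electron domains, sp3.
C3 has 4 σ bonds: steric number 4 → sp3.
C4 (4 σ bonds) has steric number 4: sp3.
C5 carries 4 σ bonds, giving a steric number of 4, so it is sp3.
C6: 4 σ bonds — 4 electron domains, sp3.
C7 carries 3 σ bonds, plus one π bond, giving a steric number of 3, so it is sp2.
C8 has 3 σ bonds, plus one π bond: steric number 3 → sp2.

C1 sp3, C2 sp3, C3 sp3, C4 sp3, C5 sp3, C6 sp3, C7 sp2, C8 sp2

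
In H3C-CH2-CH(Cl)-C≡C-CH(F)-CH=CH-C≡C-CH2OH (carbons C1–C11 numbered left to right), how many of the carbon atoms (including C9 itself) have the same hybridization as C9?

4

C9 is sp (two π bonds).
C1: sp3
C2: sp3
C3: sp3
C4: sp ✓
C5: sp ✓
C6: sp3
C7: sp2
C8: sp2
C9: sp ✓
C10: sp ✓
C11: sp3
4 carbons are sp.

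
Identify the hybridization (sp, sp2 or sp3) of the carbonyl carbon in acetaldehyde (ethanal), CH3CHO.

The carbonyl carbon (3 σ bonds, plus one π bond) has steric number 3: sp2.

sp^2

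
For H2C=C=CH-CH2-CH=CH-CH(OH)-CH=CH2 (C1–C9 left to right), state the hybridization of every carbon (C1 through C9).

C1 sp2, C2 sp, C3 sp2, C4 sp3, C5 sp2, C6 sp2, C7 sp3, C8 sp2, C9 sp2

C1 is sp2: 3 σ bonds, plus one π bond, 3 electron-density regions.
C2 has 2 σ bonds, plus two π bonds: steric number 2 → sp.
C3 — 3 σ bonds, plus one π bond. Steric number 3, so sp2.
C4 is sp3: 4 σ bonds, 4 electron-density regions.
C5 has 3 σ bonds, plus one π bond: steric number 3 → sp2.
C6 — 3 σ bonds, plus one π bond. Steric number 3, so sp2.
C7 carries 4 σ bonds, giving a steric number of 4, so it is sp3.
C8 is sp2: 3 σ bonds, plus one π bond, 3 electron-density regions.
C9: 3 σ bonds, plus one π bond — 3 electron domains, sp2.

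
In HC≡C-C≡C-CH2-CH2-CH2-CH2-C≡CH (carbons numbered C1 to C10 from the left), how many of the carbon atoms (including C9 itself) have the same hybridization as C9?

C9 is sp (two π bonds).
C1: sp ✓
C2: sp ✓
C3: sp ✓
C4: sp ✓
C5: sp3
C6: sp3
C7: sp3
C8: sp3
C9: sp ✓
C10: sp ✓
6 carbons are sp.

6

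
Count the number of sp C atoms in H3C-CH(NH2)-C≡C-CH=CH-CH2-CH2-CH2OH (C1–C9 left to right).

C1: sp3
C2: sp3
C3: sp ✓
C4: sp ✓
C5: sp2
C6: sp2
C7: sp3
C8: sp3
C9: sp3
C3, C4 → 2 sp carbons.

2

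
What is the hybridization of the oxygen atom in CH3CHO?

The oxygen atom is sp2: 1 σ bond and 2 lone pairs, plus one π bond, 3 electron-density regions.

sp^2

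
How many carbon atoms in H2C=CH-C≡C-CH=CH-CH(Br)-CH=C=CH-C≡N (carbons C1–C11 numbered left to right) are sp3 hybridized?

1

C1: sp2
C2: sp2
C3: sp
C4: sp
C5: sp2
C6: sp2
C7: sp3 ✓
C8: sp2
C9: sp
C10: sp2
C11: sp
C7 → 1 sp3 carbon.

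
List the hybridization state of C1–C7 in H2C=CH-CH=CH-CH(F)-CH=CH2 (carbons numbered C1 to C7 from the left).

C1: 3 σ bonds, plus one π bond — 3 electron domains, sp2.
C2: 3 σ bonds, plus one π bond; 3 regions of electron density → sp2.
C3 has 3 σ bonds, plus one π bond: steric number 3 → sp2.
C4: 3 σ bonds, plus one π bond; 3 regions of electron density → sp2.
C5 is sp3: 4 σ bonds, 4 electron-density regions.
C6 (3 σ bonds, plus one π bond) has steric number 3: sp2.
C7 (3 σ bonds, plus one π bond) has steric number 3: sp2.

C1 sp2, C2 sp2, C3 sp2, C4 sp2, C5 sp3, C6 sp2, C7 sp2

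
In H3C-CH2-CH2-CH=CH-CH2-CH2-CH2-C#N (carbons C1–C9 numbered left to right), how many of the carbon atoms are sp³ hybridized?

C1: sp3 ✓
C2: sp3 ✓
C3: sp3 ✓
C4: sp2
C5: sp2
C6: sp3 ✓
C7: sp3 ✓
C8: sp3 ✓
C9: sp
C1, C2, C3, C6, C7, C8 → 6 sp3 carbons.

6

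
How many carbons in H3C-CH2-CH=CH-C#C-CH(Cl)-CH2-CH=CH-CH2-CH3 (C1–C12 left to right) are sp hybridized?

2

C1: sp3
C2: sp3
C3: sp2
C4: sp2
C5: sp ✓
C6: sp ✓
C7: sp3
C8: sp3
C9: sp2
C10: sp2
C11: sp3
C12: sp3
C5, C6 → 2 sp carbons.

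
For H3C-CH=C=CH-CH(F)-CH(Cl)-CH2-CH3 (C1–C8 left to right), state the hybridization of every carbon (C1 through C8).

C1 sp3, C2 sp2, C3 sp, C4 sp2, C5 sp3, C6 sp3, C7 sp3, C8 sp3

C1 is sp3: 4 σ bonds, 4 electron-density regions.
C2 — 3 σ bonds, plus one π bond. Steric number 3, so sp2.
C3: 2 σ bonds, plus two π bonds — 2 electron domains, sp.
C4 — 3 σ bonds, plus one π bond. Steric number 3, so sp2.
C5 — 4 σ bonds. Steric number 4, so sp3.
C6 has 4 σ bonds: steric number 4 → sp3.
C7 — 4 σ bonds. Steric number 4, so sp3.
C8: 4 σ bonds; 4 regions of electron density → sp3.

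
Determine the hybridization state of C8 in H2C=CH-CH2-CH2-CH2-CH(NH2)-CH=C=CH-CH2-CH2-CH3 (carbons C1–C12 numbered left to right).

C8: 2 σ bonds, plus two π bonds; 2 regions of electron density → sp.

sp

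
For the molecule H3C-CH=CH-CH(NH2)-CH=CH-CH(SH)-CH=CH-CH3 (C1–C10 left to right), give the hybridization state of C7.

C7 — 4 σ bonds. Steric number 4, so sp3.

sp³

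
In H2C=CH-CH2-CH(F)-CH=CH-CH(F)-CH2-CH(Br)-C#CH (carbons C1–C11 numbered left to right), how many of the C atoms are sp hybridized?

2

C1: sp2
C2: sp2
C3: sp3
C4: sp3
C5: sp2
C6: sp2
C7: sp3
C8: sp3
C9: sp3
C10: sp ✓
C11: sp ✓
C10, C11 → 2 sp carbons.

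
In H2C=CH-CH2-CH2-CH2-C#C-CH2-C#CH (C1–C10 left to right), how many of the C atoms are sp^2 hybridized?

C1: sp2 ✓
C2: sp2 ✓
C3: sp3
C4: sp3
C5: sp3
C6: sp
C7: sp
C8: sp3
C9: sp
C10: sp
C1, C2 → 2 sp2 carbons.

2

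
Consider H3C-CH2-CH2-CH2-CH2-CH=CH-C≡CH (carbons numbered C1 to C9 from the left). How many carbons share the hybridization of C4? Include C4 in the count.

5

C4 is sp3 (only σ bonds).
C1: sp3 ✓
C2: sp3 ✓
C3: sp3 ✓
C4: sp3 ✓
C5: sp3 ✓
C6: sp2
C7: sp2
C8: sp
C9: sp
5 carbons are sp3.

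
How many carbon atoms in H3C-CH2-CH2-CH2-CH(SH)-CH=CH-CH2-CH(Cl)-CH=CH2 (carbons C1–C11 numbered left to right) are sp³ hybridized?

7

C1: sp3 ✓
C2: sp3 ✓
C3: sp3 ✓
C4: sp3 ✓
C5: sp3 ✓
C6: sp2
C7: sp2
C8: sp3 ✓
C9: sp3 ✓
C10: sp2
C11: sp2
C1, C2, C3, C4, C5, C8, C9 → 7 sp3 carbons.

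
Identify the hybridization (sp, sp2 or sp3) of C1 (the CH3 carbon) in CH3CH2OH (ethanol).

C1 (the CH3 carbon): 4 σ bonds; 4 regions of electron density → sp3.

sp^3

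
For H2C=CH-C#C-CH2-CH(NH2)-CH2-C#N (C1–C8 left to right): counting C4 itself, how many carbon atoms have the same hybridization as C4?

3

C4 is sp (two π bonds).
C1: sp2
C2: sp2
C3: sp ✓
C4: sp ✓
C5: sp3
C6: sp3
C7: sp3
C8: sp ✓
3 carbons are sp.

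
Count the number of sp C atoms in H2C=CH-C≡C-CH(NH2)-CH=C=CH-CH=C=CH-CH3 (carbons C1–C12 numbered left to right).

C1: sp2
C2: sp2
C3: sp ✓
C4: sp ✓
C5: sp3
C6: sp2
C7: sp ✓
C8: sp2
C9: sp2
C10: sp ✓
C11: sp2
C12: sp3
C3, C4, C7, C10 → 4 sp carbons.

4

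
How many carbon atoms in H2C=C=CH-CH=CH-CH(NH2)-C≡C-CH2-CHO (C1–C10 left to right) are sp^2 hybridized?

C1: sp2 ✓
C2: sp
C3: sp2 ✓
C4: sp2 ✓
C5: sp2 ✓
C6: sp3
C7: sp
C8: sp
C9: sp3
C10: sp2 ✓
C1, C3, C4, C5, C10 → 5 sp2 carbons.

5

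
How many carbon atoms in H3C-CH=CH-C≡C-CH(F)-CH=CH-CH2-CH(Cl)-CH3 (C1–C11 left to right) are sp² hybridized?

C1: sp3
C2: sp2 ✓
C3: sp2 ✓
C4: sp
C5: sp
C6: sp3
C7: sp2 ✓
C8: sp2 ✓
C9: sp3
C10: sp3
C11: sp3
C2, C3, C7, C8 → 4 sp2 carbons.

4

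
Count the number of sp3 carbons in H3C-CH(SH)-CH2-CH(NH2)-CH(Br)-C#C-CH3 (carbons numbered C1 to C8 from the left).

6

C1: sp3 ✓
C2: sp3 ✓
C3: sp3 ✓
C4: sp3 ✓
C5: sp3 ✓
C6: sp
C7: sp
C8: sp3 ✓
C1, C2, C3, C4, C5, C8 → 6 sp3 carbons.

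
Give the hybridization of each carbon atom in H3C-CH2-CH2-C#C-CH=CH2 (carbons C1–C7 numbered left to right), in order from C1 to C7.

C1 sp3, C2 sp3, C3 sp3, C4 sp, C5 sp, C6 sp2, C7 sp2

C1 has 4 σ bonds: steric number 4 → sp3.
C2 carries 4 σ bonds, giving a steric number of 4, so it is sp3.
C3 has 4 σ bonds: steric number 4 → sp3.
C4: 2 σ bonds, plus two π bonds; 2 regions of electron density → sp.
C5 is sp: 2 σ bonds, plus two π bonds, 2 electron-density regions.
C6 (3 σ bonds, plus one π bond) has steric number 3: sp2.
C7 is sp2: 3 σ bonds, plus one π bond, 3 electron-density regions.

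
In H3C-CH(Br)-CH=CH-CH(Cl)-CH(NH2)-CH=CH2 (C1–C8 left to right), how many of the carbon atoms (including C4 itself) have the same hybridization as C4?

4

C4 is sp2 (one π bond).
C1: sp3
C2: sp3
C3: sp2 ✓
C4: sp2 ✓
C5: sp3
C6: sp3
C7: sp2 ✓
C8: sp2 ✓
4 carbons are sp2.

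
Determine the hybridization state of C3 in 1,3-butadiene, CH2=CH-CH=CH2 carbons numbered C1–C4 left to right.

C3 is sp2: 3 σ bonds, plus one π bond, 3 electron-density regions.

sp2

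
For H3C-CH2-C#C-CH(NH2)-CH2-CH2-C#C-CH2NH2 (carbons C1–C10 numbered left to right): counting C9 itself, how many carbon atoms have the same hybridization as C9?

C9 is sp (two π bonds).
C1: sp3
C2: sp3
C3: sp ✓
C4: sp ✓
C5: sp3
C6: sp3
C7: sp3
C8: sp ✓
C9: sp ✓
C10: sp3
4 carbons are sp.

4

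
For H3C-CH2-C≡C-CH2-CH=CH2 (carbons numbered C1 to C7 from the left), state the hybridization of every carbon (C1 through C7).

C1: 4 σ bonds; 4 regions of electron density → sp3.
C2 has 4 σ bonds: steric number 4 → sp3.
C3 (2 σ bonds, plus two π bonds) has steric number 2: sp.
C4: 2 σ bonds, plus two π bonds; 2 regions of electron density → sp.
C5 carries 4 σ bonds, giving a steric number of 4, so it is sp3.
C6: 3 σ bonds, plus one π bond — 3 electron domains, sp2.
C7 carries 3 σ bonds, plus one π bond, giving a steric number of 3, so it is sp2.

C1 sp3, C2 sp3, C3 sp, C4 sp, C5 sp3, C6 sp2, C7 sp2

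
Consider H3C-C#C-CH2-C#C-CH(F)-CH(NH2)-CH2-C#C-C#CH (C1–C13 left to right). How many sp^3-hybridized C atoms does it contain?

C1: sp3 ✓
C2: sp
C3: sp
C4: sp3 ✓
C5: sp
C6: sp
C7: sp3 ✓
C8: sp3 ✓
C9: sp3 ✓
C10: sp
C11: sp
C12: sp
C13: sp
C1, C4, C7, C8, C9 → 5 sp3 carbons.

5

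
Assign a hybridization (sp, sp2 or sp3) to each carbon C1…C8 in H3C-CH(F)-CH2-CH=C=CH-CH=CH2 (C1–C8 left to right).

C1 — 4 σ bonds. Steric number 4, so sp3.
C2 (4 σ bonds) has steric number 4: sp3.
C3: 4 σ bonds — 4 electron domains, sp3.
C4 has 3 σ bonds, plus one π bond: steric number 3 → sp2.
C5 — 2 σ bonds, plus two π bonds. Steric number 2, so sp.
C6 — 3 σ bonds, plus one π bond. Steric number 3, so sp2.
C7 carries 3 σ bonds, plus one π bond, giving a steric number of 3, so it is sp2.
C8: 3 σ bonds, plus one π bond — 3 electron domains, sp2.

C1 sp3, C2 sp3, C3 sp3, C4 sp2, C5 sp, C6 sp2, C7 sp2, C8 sp2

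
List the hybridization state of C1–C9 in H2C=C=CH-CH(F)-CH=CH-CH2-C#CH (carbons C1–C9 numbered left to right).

C1 sp2, C2 sp, C3 sp2, C4 sp3, C5 sp2, C6 sp2, C7 sp3, C8 sp, C9 sp

C1 is sp2: 3 σ bonds, plus one π bond, 3 electron-density regions.
C2: 2 σ bonds, plus two π bonds; 2 regions of electron density → sp.
C3 (3 σ bonds, plus one π bond) has steric number 3: sp2.
C4 has 4 σ bonds: steric number 4 → sp3.
C5 (3 σ bonds, plus one π bond) has steric number 3: sp2.
C6 — 3 σ bonds, plus one π bond. Steric number 3, so sp2.
C7: 4 σ bonds; 4 regions of electron density → sp3.
C8 is sp: 2 σ bonds, plus two π bonds, 2 electron-density regions.
C9 — 2 σ bonds, plus two π bonds. Steric number 2, so sp.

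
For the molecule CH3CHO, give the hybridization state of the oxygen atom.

The oxygen atom — 1 σ bond and 2 lone pairs, plus one π bond. Steric number 3, so sp2.

sp2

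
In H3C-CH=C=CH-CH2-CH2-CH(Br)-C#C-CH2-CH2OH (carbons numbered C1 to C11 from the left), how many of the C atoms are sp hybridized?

3

C1: sp3
C2: sp2
C3: sp ✓
C4: sp2
C5: sp3
C6: sp3
C7: sp3
C8: sp ✓
C9: sp ✓
C10: sp3
C11: sp3
C3, C8, C9 → 3 sp carbons.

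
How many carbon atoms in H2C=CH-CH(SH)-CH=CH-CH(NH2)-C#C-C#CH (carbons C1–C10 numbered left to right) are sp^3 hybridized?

2

C1: sp2
C2: sp2
C3: sp3 ✓
C4: sp2
C5: sp2
C6: sp3 ✓
C7: sp
C8: sp
C9: sp
C10: sp
C3, C6 → 2 sp3 carbons.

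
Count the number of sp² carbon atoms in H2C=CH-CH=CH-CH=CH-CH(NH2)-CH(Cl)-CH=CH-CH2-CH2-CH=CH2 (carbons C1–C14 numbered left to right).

C1: sp2 ✓
C2: sp2 ✓
C3: sp2 ✓
C4: sp2 ✓
C5: sp2 ✓
C6: sp2 ✓
C7: sp3
C8: sp3
C9: sp2 ✓
C10: sp2 ✓
C11: sp3
C12: sp3
C13: sp2 ✓
C14: sp2 ✓
C1, C2, C3, C4, C5, C6, C9, C10, C13, C14 → 10 sp2 carbons.

10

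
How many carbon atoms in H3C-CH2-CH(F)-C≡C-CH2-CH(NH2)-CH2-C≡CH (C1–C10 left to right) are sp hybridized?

C1: sp3
C2: sp3
C3: sp3
C4: sp ✓
C5: sp ✓
C6: sp3
C7: sp3
C8: sp3
C9: sp ✓
C10: sp ✓
C4, C5, C9, C10 → 4 sp carbons.

4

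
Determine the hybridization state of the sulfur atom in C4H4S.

Analogous to furan: one S lone pair in the aromatic π system, S is sp2.

sp^2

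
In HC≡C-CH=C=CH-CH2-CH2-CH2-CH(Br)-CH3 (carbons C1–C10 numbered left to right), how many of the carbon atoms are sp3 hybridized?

C1: sp
C2: sp
C3: sp2
C4: sp
C5: sp2
C6: sp3 ✓
C7: sp3 ✓
C8: sp3 ✓
C9: sp3 ✓
C10: sp3 ✓
C6, C7, C8, C9, C10 → 5 sp3 carbons.

5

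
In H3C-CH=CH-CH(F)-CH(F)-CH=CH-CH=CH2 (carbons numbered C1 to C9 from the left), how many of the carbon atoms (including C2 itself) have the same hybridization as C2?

6

C2 is sp2 (one π bond).
C1: sp3
C2: sp2 ✓
C3: sp2 ✓
C4: sp3
C5: sp3
C6: sp2 ✓
C7: sp2 ✓
C8: sp2 ✓
C9: sp2 ✓
6 carbons are sp2.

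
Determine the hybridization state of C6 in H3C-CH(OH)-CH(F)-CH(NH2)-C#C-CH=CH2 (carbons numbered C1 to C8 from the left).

C6 (2 σ bonds, plus two π bonds) has steric number 2: sp.

sp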